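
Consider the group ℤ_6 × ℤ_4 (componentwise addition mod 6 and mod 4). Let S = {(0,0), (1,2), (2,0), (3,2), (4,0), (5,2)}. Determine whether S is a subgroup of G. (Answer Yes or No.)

Yes

|S| = 6 divides |G| = 24, consistent with Lagrange.
S contains the identity, every element's inverse is in S, and S is closed under +: it is a subgroup.
In fact S = ⟨(1,2)⟩.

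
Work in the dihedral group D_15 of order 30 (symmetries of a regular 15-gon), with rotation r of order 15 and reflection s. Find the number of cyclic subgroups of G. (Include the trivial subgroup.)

Each element a generates a cyclic subgroup ⟨a⟩; distinct elements may generate the same one (a cyclic group of order d has φ(d) generators).
Cyclic subgroups by order — order 1: 1; order 2: 15; order 3: 1; order 5: 1; order 15: 1.
Total: 19.

19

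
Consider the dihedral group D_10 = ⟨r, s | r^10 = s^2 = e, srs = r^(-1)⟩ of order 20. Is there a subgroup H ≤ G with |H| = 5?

5 | 20. A subgroup of order 5 is {e, r^2, r^4, r^6, r^8}.

Yes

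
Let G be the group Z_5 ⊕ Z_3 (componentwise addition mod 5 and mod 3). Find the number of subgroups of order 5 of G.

|G| = 15 and 5 | 15, so subgroups of order 5 are possible by Lagrange.
The subgroups of order 5 are: {(0,0), (1,0), (2,0), (3,0), (4,0)}.
So G has 1 subgroup of order 5.

1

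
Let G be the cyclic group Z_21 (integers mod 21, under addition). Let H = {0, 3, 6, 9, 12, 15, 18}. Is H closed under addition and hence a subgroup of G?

|H| = 7 divides |G| = 21, consistent with Lagrange.
H contains the identity, every element's inverse is in H, and H is closed under +: it is a subgroup.
In fact H = ⟨18⟩.

Yes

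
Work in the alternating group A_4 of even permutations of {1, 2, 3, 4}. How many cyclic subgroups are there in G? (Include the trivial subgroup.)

8

Group the elements of G by the cyclic subgroup they generate; each cyclic subgroup of order d accounts for φ(d) elements.
Cyclic subgroups by order — order 1: 1; order 2: 3; order 3: 4.
Total: 8.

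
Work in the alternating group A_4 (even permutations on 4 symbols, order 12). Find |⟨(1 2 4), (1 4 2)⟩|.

3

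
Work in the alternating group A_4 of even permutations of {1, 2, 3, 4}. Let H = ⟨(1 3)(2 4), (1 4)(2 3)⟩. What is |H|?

4

|⟨(1 3)(2 4)⟩| = 2 and |⟨(1 4)(2 3)⟩| = 2, so |H| is a multiple of lcm(2, 2) = 2 and divides |G| = 12.
Closing under the operation: H = {e, (1 2)(3 4), (1 3)(2 4), (1 4)(2 3)}, so |H| = 4.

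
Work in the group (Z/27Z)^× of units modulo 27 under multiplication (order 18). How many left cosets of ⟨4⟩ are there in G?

|⟨4⟩| = 9 and |G| = 18.
By Lagrange, [G : H] = |G|/|H| = 18/9 = 2.

2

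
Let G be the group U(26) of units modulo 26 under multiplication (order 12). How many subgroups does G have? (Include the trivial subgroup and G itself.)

|G| = 12, so by Lagrange every subgroup order divides 12. Divisors: 1, 2, 3, 4, 6, 12.
Subgroups by order — order 1: 1; order 2: 1; order 3: 1; order 4: 1; order 6: 1; order 12: 1.
Total: 1 + 1 + 1 + 1 + 1 + 1 = 6.

6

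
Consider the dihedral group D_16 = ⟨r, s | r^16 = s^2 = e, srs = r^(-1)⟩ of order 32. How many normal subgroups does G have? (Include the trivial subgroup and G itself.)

G has 36 subgroups. Checking conjugation-invariance by order — order 1: 1/1 normal; order 2: 1/17 normal; order 4: 1/9 normal; order 8: 1/5 normal; order 16: 3/3 normal; order 32: 1/1 normal.
Total normal subgroups: 8.

8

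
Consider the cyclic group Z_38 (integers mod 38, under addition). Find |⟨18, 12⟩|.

19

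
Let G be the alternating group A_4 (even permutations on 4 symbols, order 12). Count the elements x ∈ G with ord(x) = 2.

The elements of order 2 are: (1 2)(3 4), (1 3)(2 4), (1 4)(2 3).
That's 3.

3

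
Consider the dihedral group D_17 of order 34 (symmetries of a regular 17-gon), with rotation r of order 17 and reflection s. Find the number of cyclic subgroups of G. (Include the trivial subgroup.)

Each element a generates a cyclic subgroup ⟨a⟩; distinct elements may generate the same one (a cyclic group of order d has φ(d) generators).
Cyclic subgroups by order — order 1: 1; order 2: 17; order 17: 1.
Total: 19.

19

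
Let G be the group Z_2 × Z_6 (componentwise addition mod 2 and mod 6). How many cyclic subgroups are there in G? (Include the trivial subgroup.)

8

Each element a generates a cyclic subgroup ⟨a⟩; distinct elements may generate the same one (a cyclic group of order d has φ(d) generators).
Cyclic subgroups by order — order 1: 1; order 2: 3; order 3: 1; order 6: 3.
Total: 8.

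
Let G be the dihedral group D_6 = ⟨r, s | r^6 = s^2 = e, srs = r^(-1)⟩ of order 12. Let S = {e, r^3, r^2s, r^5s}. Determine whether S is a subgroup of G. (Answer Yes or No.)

Yes

|S| = 4 divides |G| = 12, consistent with Lagrange.
S contains the identity, every element's inverse is in S, and S is closed under ·: it is a subgroup.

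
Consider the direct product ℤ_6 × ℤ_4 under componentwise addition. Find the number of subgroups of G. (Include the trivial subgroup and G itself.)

16

|G| = 24, so by Lagrange every subgroup order divides 24. Divisors: 1, 2, 3, 4, 6, 8, 12, 24.
Subgroups by order — order 1: 1; order 2: 3; order 3: 1; order 4: 3; order 6: 3; order 8: 1; order 12: 3; order 24: 1.
Total: 1 + 3 + 1 + 3 + 3 + 1 + 3 + 1 = 16.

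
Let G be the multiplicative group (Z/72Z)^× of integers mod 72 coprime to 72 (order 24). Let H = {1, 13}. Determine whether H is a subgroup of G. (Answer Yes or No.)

13 ∈ H but its inverse 61 ∉ H, so H is not a subgroup.

No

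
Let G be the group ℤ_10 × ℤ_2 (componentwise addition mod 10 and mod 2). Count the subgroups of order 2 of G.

|G| = 20 and 2 | 20, so subgroups of order 2 are possible by Lagrange.
The subgroups of order 2 are: {(0,0), (0,1)}; {(0,0), (5,0)}; {(0,0), (5,1)}.
So G has 3 subgroups of order 2.

3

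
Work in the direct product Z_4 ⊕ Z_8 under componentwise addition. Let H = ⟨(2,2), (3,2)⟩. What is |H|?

|⟨(2,2)⟩| = 4 and |⟨(3,2)⟩| = 4, so |H| is a multiple of lcm(4, 4) = 4 and divides |G| = 32.
Closing under the operation: H = {(0,0), (0,2), (0,4), (0,6), (1,0), (1,2), (1,4), (1,6), (2,0), (2,2), (2,4), (2,6), (3,0), (3,2), (3,4), (3,6)}, so |H| = 16.

16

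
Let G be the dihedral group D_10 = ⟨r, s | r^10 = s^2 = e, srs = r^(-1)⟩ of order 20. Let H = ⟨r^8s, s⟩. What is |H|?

|⟨r^8s⟩| = 2 and |⟨s⟩| = 2, so |H| is a multiple of lcm(2, 2) = 2 and divides |G| = 20.
Closing under the operation: H = {e, r^2, r^4, r^6, r^8, s, r^2s, r^4s, r^6s, r^8s}, so |H| = 10.

10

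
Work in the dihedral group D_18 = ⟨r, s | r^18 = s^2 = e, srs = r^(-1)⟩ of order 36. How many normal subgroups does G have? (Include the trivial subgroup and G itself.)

G has 45 subgroups. Checking conjugation-invariance by order — order 1: 1/1 normal; order 2: 1/19 normal; order 3: 1/1 normal; order 4: 0/9 normal; order 6: 1/7 normal; order 9: 1/1 normal; order 12: 0/3 normal; order 18: 3/3 normal; order 36: 1/1 normal.
Total normal subgroups: 9.

9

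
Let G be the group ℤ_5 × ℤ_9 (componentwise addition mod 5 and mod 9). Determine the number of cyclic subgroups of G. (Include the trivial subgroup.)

Each element a generates a cyclic subgroup ⟨a⟩; distinct elements may generate the same one (a cyclic group of order d has φ(d) generators).
Cyclic subgroups by order — order 1: 1; order 3: 1; order 5: 1; order 9: 1; order 15: 1; order 45: 1.
Total: 6.

6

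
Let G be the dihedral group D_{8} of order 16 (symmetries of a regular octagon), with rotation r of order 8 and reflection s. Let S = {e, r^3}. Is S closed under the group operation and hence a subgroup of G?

r^3 ∈ S but its inverse r^5 ∉ S, so S is not a subgroup.

No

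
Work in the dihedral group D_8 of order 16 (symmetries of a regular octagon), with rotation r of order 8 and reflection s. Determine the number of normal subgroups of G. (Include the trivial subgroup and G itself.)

7

G has 19 subgroups. Checking conjugation-invariance by order — order 1: 1/1 normal; order 2: 1/9 normal; order 4: 1/5 normal; order 8: 3/3 normal; order 16: 1/1 normal.
Total normal subgroups: 7.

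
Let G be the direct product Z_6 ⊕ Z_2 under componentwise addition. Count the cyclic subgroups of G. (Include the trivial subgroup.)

8

Each element a generates a cyclic subgroup ⟨a⟩; distinct elements may generate the same one (a cyclic group of order d has φ(d) generators).
Cyclic subgroups by order — order 1: 1; order 2: 3; order 3: 1; order 6: 3.
Total: 8.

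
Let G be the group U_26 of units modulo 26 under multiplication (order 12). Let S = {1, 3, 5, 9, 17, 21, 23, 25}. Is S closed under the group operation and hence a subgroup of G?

No

|S| = 8 does not divide |G| = 12, so by Lagrange S is not a subgroup.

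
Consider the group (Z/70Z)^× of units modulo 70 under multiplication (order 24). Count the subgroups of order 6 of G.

3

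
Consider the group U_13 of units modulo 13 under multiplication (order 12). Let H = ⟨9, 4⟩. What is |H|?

6

|⟨9⟩| = 3 and |⟨4⟩| = 6, so |H| is a multiple of lcm(3, 6) = 6 and divides |G| = 12.
Closing under the operation: H = {1, 3, 4, 9, 10, 12}, so |H| = 6.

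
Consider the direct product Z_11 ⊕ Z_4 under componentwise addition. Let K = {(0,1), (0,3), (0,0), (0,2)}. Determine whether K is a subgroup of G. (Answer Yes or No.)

Yes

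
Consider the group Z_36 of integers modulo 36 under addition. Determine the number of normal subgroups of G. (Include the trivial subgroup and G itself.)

G is abelian, so every subgroup is normal.
G has 9 subgroups in total, hence 9 normal subgroups.

9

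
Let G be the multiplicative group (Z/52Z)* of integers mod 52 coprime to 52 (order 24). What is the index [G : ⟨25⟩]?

12

|⟨25⟩| = 2 and |G| = 24.
By Lagrange, [G : H] = |G|/|H| = 24/2 = 12.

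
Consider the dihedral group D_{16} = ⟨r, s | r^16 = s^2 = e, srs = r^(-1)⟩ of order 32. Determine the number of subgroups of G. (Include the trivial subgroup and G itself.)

36

|G| = 32, so by Lagrange every subgroup order divides 32. Divisors: 1, 2, 4, 8, 16, 32.
Subgroups by order — order 1: 1; order 2: 17; order 4: 9; order 8: 5; order 16: 3; order 32: 1.
Total: 1 + 17 + 9 + 5 + 3 + 1 = 36.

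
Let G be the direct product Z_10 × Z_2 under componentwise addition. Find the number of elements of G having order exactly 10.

An element (a,b) has order lcm(ord(a), ord(b)); count pairs with lcm equal to 10.
Enumerating gives 12 such elements.

12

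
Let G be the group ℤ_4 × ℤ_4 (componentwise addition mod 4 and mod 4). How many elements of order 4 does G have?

12

An element (a,b) has order lcm(ord(a), ord(b)); count pairs with lcm equal to 4.
Enumerating gives 12 such elements.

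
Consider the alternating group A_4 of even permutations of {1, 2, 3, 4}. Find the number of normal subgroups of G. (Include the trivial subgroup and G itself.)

3

G has 10 subgroups. Checking conjugation-invariance by order — order 1: 1/1 normal; order 2: 0/3 normal; order 3: 0/4 normal; order 4: 1/1 normal; order 12: 1/1 normal.
Total normal subgroups: 3.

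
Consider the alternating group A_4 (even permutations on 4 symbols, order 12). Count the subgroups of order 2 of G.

|G| = 12 and 2 | 12, so subgroups of order 2 are possible by Lagrange.
The subgroups of order 2 are: {e, (1 2)(3 4)}; {e, (1 3)(2 4)}; {e, (1 4)(2 3)}.
So G has 3 subgroups of order 2.

3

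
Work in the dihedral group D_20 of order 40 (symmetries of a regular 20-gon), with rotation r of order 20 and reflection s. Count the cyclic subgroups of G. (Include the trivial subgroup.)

Group the elements of G by the cyclic subgroup they generate; each cyclic subgroup of order d accounts for φ(d) elements.
Cyclic subgroups by order — order 1: 1; order 2: 21; order 4: 1; order 5: 1; order 10: 1; order 20: 1.
Total: 26.

26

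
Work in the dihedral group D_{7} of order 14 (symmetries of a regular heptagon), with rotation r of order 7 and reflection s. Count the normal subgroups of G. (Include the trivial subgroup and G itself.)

3

G has 10 subgroups. Checking conjugation-invariance by order — order 1: 1/1 normal; order 2: 0/7 normal; order 7: 1/1 normal; order 14: 1/1 normal.
Total normal subgroups: 3.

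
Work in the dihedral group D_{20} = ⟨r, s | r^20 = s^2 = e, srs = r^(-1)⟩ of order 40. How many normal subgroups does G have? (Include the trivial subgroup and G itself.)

G has 48 subgroups. Checking conjugation-invariance by order — order 1: 1/1 normal; order 2: 1/21 normal; order 4: 1/11 normal; order 5: 1/1 normal; order 8: 0/5 normal; order 10: 1/5 normal; order 20: 3/3 normal; order 40: 1/1 normal.
Total normal subgroups: 9.

9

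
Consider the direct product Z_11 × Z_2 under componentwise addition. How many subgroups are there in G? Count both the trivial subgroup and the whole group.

4

|G| = 22, so by Lagrange every subgroup order divides 22. Divisors: 1, 2, 11, 22.
Subgroups by order — order 1: 1; order 2: 1; order 11: 1; order 22: 1.
Total: 1 + 1 + 1 + 1 = 4.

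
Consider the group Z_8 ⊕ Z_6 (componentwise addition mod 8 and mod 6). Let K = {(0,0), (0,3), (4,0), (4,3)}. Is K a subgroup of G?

Yes

|K| = 4 divides |G| = 48, consistent with Lagrange.
K contains the identity, every element's inverse is in K, and K is closed under +: it is a subgroup.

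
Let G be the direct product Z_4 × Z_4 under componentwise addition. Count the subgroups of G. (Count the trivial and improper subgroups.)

15

|G| = 16, so by Lagrange every subgroup order divides 16. Divisors: 1, 2, 4, 8, 16.
Subgroups by order — order 1: 1; order 2: 3; order 4: 7; order 8: 3; order 16: 1.
Total: 1 + 3 + 7 + 3 + 1 = 15.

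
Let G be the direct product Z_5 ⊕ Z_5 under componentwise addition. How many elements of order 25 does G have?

0

An element (a,b) has order lcm(ord(a), ord(b)); count pairs with lcm equal to 25.
Enumerating gives 0 such elements.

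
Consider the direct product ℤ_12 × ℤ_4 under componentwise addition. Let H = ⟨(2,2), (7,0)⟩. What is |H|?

24

|⟨(2,2)⟩| = 6 and |⟨(7,0)⟩| = 12, so |H| is a multiple of lcm(6, 12) = 12 and divides |G| = 48.
Closing under the operation: H = {(0,0), (0,2), (1,0), (1,2), (2,0), (2,2), (3,0), (3,2), (4,0), (4,2), (5,0), (5,2), (6,0), (6,2), (7,0), (7,2), (8,0), (8,2), (9,0), (9,2), (10,0), (10,2), (11,0), (11,2)}, so |H| = 24.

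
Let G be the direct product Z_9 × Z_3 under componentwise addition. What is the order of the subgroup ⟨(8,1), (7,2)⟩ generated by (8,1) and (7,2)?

9

|⟨(8,1)⟩| = 9 and |⟨(7,2)⟩| = 9, so |H| is a multiple of lcm(9, 9) = 9 and divides |G| = 27.
Closing under the operation: H = {(0,0), (1,2), (2,1), (3,0), (4,2), (5,1), (6,0), (7,2), (8,1)}, so |H| = 9.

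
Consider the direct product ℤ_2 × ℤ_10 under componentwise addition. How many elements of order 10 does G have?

12

An element (a,b) has order lcm(ord(a), ord(b)); count pairs with lcm equal to 10.
Enumerating gives 12 such elements.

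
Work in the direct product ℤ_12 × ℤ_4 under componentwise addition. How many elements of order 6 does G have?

6

An element (a,b) has order lcm(ord(a), ord(b)); count pairs with lcm equal to 6.
Enumerating gives 6 such elements.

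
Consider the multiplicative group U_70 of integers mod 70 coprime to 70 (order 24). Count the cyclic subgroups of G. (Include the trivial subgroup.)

12

Each element a generates a cyclic subgroup ⟨a⟩; distinct elements may generate the same one (a cyclic group of order d has φ(d) generators).
Cyclic subgroups by order — order 1: 1; order 2: 3; order 3: 1; order 4: 2; order 6: 3; order 12: 2.
Total: 12.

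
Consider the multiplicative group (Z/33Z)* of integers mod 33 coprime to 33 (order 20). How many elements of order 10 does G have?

Enumerating element orders in G gives 12 elements of order 10.

12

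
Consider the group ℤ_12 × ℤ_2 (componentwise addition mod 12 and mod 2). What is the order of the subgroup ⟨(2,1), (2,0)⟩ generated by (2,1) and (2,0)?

12

|⟨(2,1)⟩| = 6 and |⟨(2,0)⟩| = 6, so |H| is a multiple of lcm(6, 6) = 6 and divides |G| = 24.
Closing under the operation: H = {(0,0), (0,1), (2,0), (2,1), (4,0), (4,1), (6,0), (6,1), (8,0), (8,1), (10,0), (10,1)}, so |H| = 12.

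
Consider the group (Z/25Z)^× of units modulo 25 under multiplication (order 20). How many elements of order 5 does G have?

The elements of order 5 are: 6, 11, 16, 21.
That's 4.

4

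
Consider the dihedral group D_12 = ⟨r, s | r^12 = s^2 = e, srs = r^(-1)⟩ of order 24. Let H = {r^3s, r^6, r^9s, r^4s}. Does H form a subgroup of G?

The identity e ∉ H, so H is not a subgroup.

No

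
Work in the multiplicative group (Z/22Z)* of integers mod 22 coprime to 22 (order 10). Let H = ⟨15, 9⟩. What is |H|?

5

|⟨15⟩| = 5 and |⟨9⟩| = 5, so |H| is a multiple of lcm(5, 5) = 5 and divides |G| = 10.
Closing under the operation: H = {1, 3, 5, 9, 15}, so |H| = 5.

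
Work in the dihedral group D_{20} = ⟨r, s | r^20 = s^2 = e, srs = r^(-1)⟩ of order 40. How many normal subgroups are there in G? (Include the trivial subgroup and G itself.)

9

G has 48 subgroups. Checking conjugation-invariance by order — order 1: 1/1 normal; order 2: 1/21 normal; order 4: 1/11 normal; order 5: 1/1 normal; order 8: 0/5 normal; order 10: 1/5 normal; order 20: 3/3 normal; order 40: 1/1 normal.
Total normal subgroups: 9.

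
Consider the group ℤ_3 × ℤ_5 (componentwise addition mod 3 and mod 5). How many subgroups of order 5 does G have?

|G| = 15 and 5 | 15, so subgroups of order 5 are possible by Lagrange.
The subgroups of order 5 are: {(0,0), (0,1), (0,2), (0,3), (0,4)}.
So G has 1 subgroup of order 5.

1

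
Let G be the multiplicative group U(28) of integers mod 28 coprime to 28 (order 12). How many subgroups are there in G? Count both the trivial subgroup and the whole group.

10

|G| = 12, so by Lagrange every subgroup order divides 12. Divisors: 1, 2, 3, 4, 6, 12.
Subgroups by order — order 1: 1; order 2: 3; order 3: 1; order 4: 1; order 6: 3; order 12: 1.
Total: 1 + 3 + 1 + 1 + 3 + 1 = 10.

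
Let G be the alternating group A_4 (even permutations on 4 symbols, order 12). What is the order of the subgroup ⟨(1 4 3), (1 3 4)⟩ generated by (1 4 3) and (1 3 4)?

3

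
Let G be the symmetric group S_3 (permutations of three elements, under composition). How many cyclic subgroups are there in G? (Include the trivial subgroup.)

5

A cyclic subgroup of order d is generated by each of its φ(d) elements of order d, so the cyclic subgroups of order d number (#elements of order d)/φ(d).
Cyclic subgroups by order — order 1: 1; order 2: 3; order 3: 1.
Total: 5.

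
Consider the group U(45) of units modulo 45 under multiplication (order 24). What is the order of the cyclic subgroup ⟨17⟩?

4

Compute successive powers of 17 mod 45: 17, 19, 8, 1; 17^4 ≡ 1 (mod 45).
So |⟨17⟩| = 4.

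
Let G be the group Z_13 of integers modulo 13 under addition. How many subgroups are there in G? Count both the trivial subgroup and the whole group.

2

A cyclic group of order 13 has exactly one subgroup for each divisor of 13.
Divisors of 13: 1, 13.
So Z_13 has 2 subgroups.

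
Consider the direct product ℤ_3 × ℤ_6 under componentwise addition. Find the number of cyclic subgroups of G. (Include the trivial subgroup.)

10

A cyclic subgroup of order d is generated by each of its φ(d) elements of order d, so the cyclic subgroups of order d number (#elements of order d)/φ(d).
Cyclic subgroups by order — order 1: 1; order 2: 1; order 3: 4; order 6: 4.
Total: 10.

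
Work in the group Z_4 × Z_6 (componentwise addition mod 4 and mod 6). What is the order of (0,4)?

The order of (0,4) in Z_4 × Z_6 is lcm(ord(0) in Z_4, ord(4) in Z_6).
ord(0) = 1 and ord(4) = 3, so |⟨(0,4)⟩| = lcm(1, 3) = 3.

3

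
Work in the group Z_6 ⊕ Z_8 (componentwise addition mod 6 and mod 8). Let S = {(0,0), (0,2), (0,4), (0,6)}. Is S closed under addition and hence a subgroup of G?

|S| = 4 divides |G| = 48, consistent with Lagrange.
S contains the identity, every element's inverse is in S, and S is closed under +: it is a subgroup.
In fact S = ⟨(0,2)⟩.

Yes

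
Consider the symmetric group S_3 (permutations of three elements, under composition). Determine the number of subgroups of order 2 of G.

|G| = 6 and 2 | 6, so subgroups of order 2 are possible by Lagrange.
The subgroups of order 2 are: {e, (1 2)}; {e, (1 3)}; {e, (2 3)}.
So G has 3 subgroups of order 2.

3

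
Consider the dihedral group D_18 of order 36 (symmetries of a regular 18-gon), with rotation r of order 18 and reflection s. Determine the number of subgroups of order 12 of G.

3

|G| = 36 and 12 | 36, so subgroups of order 12 are possible by Lagrange.
The subgroups of order 12 are: {e, r^3, r^6, r^9, r^12, r^15, rs, r^4s, r^7s, r^10s, r^13s, r^16s}; {e, r^3, r^6, r^9, r^12, r^15, r^2s, r^5s, r^8s, r^11s, r^14s, r^17s}; {e, r^3, r^6, r^9, r^12, r^15, s, r^3s, r^6s, r^9s, r^12s, r^15s}.
So G has 3 subgroups of order 12.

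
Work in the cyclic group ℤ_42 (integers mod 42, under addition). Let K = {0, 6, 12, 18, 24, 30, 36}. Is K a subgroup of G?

Yes

|K| = 7 divides |G| = 42, consistent with Lagrange.
K contains the identity, every element's inverse is in K, and K is closed under +: it is a subgroup.
In fact K = ⟨18⟩.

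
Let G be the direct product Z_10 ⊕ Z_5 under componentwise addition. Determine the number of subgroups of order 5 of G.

6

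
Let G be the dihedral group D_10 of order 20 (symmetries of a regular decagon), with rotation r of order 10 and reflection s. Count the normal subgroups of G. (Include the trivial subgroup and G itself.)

7

G has 22 subgroups. Checking conjugation-invariance by order — order 1: 1/1 normal; order 2: 1/11 normal; order 4: 0/5 normal; order 5: 1/1 normal; order 10: 3/3 normal; order 20: 1/1 normal.
Total normal subgroups: 7.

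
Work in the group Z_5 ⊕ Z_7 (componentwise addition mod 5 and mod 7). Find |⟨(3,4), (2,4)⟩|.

35

|⟨(3,4)⟩| = 35 and |⟨(2,4)⟩| = 35, so |H| is a multiple of lcm(35, 35) = 35 and divides |G| = 35.
Closing {(3,4), (2,4)} under the group operation gives all of G, so |H| = 35.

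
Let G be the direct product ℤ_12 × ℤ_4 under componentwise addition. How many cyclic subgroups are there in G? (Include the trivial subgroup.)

20

Each element a generates a cyclic subgroup ⟨a⟩; distinct elements may generate the same one (a cyclic group of order d has φ(d) generators).
Cyclic subgroups by order — order 1: 1; order 2: 3; order 3: 1; order 4: 6; order 6: 3; order 12: 6.
Total: 20.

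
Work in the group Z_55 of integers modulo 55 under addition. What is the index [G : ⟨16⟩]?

|⟨16⟩| = 55 and |G| = 55.
By Lagrange, [G : H] = |G|/|H| = 55/55 = 1.

1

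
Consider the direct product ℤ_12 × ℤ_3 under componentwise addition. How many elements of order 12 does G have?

16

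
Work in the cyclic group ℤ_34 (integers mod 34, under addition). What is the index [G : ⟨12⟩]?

|⟨12⟩| = 17 and |G| = 34.
By Lagrange, [G : H] = |G|/|H| = 34/17 = 2.

2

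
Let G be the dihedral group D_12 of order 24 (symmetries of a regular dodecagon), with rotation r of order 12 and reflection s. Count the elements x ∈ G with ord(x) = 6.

The elements of order 6 are: r^2, r^10.
That's 2.

2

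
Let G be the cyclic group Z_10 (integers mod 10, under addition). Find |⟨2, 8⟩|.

|⟨2⟩| = 5 and |⟨8⟩| = 5, so |H| is a multiple of lcm(5, 5) = 5 and divides |G| = 10.
Closing under the operation: H = {0, 2, 4, 6, 8}, so |H| = 5.

5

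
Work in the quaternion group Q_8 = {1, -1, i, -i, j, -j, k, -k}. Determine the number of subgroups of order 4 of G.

|G| = 8 and 4 | 8, so subgroups of order 4 are possible by Lagrange.
The subgroups of order 4 are: {1, -1, i, -i}; {1, -1, j, -j}; {1, -1, k, -k}.
So G has 3 subgroups of order 4.

3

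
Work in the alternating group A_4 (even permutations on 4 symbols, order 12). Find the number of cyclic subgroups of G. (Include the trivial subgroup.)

Each element a generates a cyclic subgroup ⟨a⟩; distinct elements may generate the same one (a cyclic group of order d has φ(d) generators).
Cyclic subgroups by order — order 1: 1; order 2: 3; order 3: 4.
Total: 8.

8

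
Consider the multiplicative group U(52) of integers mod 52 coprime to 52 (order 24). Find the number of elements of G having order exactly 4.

4

The elements of order 4 are: 5, 21, 31, 47.
That's 4.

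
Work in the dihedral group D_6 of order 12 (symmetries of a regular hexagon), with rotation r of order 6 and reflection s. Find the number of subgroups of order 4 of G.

|G| = 12 and 4 | 12, so subgroups of order 4 are possible by Lagrange.
The subgroups of order 4 are: {e, r^3, r^2s, r^5s}; {e, r^3, s, r^3s}; {e, r^3, rs, r^4s}.
So G has 3 subgroups of order 4.

3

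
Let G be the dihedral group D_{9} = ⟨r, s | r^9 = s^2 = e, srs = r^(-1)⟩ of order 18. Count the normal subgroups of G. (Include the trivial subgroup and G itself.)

4

G has 16 subgroups. Checking conjugation-invariance by order — order 1: 1/1 normal; order 2: 0/9 normal; order 3: 1/1 normal; order 6: 0/3 normal; order 9: 1/1 normal; order 18: 1/1 normal.
Total normal subgroups: 4.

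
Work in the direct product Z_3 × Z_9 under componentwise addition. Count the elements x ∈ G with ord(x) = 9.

An element (a,b) has order lcm(ord(a), ord(b)); count pairs with lcm equal to 9.
Enumerating gives 18 such elements.

18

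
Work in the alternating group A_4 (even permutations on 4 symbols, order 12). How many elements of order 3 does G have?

8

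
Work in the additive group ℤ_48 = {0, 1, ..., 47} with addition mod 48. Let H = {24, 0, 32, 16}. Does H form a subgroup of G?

Closure fails: 16 + 24 = 40 ∉ H. So H is not a subgroup.

No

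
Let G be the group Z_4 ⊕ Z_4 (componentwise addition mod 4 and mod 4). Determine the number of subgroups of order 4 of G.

7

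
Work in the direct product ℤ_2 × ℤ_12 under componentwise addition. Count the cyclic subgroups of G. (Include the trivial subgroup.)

12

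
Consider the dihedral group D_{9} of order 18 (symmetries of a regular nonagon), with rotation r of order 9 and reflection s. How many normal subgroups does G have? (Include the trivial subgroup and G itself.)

G has 16 subgroups. Checking conjugation-invariance by order — order 1: 1/1 normal; order 2: 0/9 normal; order 3: 1/1 normal; order 6: 0/3 normal; order 9: 1/1 normal; order 18: 1/1 normal.
Total normal subgroups: 4.

4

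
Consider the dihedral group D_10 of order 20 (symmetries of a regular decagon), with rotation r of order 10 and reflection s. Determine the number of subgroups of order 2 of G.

11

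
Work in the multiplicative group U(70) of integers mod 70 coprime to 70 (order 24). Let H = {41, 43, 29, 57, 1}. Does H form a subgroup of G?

|H| = 5 does not divide |G| = 24, so by Lagrange H is not a subgroup.

No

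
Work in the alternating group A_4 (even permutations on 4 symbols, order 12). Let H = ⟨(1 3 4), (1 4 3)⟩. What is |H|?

|⟨(1 3 4)⟩| = 3 and |⟨(1 4 3)⟩| = 3, so |H| is a multiple of lcm(3, 3) = 3 and divides |G| = 12.
Closing under the operation: H = {e, (1 3 4), (1 4 3)}, so |H| = 3.

3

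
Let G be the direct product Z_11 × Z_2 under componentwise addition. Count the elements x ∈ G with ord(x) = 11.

10

An element (a,b) has order lcm(ord(a), ord(b)); count pairs with lcm equal to 11.
Enumerating gives 10 such elements.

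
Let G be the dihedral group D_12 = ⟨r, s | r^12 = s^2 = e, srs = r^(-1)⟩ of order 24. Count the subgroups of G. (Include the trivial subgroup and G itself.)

|G| = 24, so by Lagrange every subgroup order divides 24. Divisors: 1, 2, 3, 4, 6, 8, 12, 24.
Subgroups by order — order 1: 1; order 2: 13; order 3: 1; order 4: 7; order 6: 5; order 8: 3; order 12: 3; order 24: 1.
Total: 1 + 13 + 1 + 7 + 5 + 3 + 3 + 1 = 34.

34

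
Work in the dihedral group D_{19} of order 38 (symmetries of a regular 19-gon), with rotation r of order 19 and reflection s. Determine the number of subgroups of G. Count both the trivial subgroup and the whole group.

22

|G| = 38, so by Lagrange every subgroup order divides 38. Divisors: 1, 2, 19, 38.
Subgroups by order — order 1: 1; order 2: 19; order 19: 1; order 38: 1.
Total: 1 + 19 + 1 + 1 = 22.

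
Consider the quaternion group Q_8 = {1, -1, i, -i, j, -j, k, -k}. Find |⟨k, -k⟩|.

|⟨k⟩| = 4 and |⟨-k⟩| = 4, so |H| is a multiple of lcm(4, 4) = 4 and divides |G| = 8.
Closing under the operation: H = {1, -1, k, -k}, so |H| = 4.

4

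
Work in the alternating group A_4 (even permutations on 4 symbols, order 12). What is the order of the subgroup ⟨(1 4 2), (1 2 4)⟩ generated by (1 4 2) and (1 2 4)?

3

|⟨(1 4 2)⟩| = 3 and |⟨(1 2 4)⟩| = 3, so |H| is a multiple of lcm(3, 3) = 3 and divides |G| = 12.
Closing under the operation: H = {e, (1 2 4), (1 4 2)}, so |H| = 3.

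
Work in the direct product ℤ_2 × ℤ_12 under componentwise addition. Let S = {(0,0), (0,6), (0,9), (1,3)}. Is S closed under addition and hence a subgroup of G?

No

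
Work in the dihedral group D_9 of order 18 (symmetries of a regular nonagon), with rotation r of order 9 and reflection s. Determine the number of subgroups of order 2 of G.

9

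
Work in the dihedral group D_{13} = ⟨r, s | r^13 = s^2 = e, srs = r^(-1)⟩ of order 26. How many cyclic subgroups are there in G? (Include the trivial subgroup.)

15

Each element a generates a cyclic subgroup ⟨a⟩; distinct elements may generate the same one (a cyclic group of order d has φ(d) generators).
Cyclic subgroups by order — order 1: 1; order 2: 13; order 13: 1.
Total: 15.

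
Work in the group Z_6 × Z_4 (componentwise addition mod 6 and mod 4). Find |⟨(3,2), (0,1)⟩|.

|⟨(3,2)⟩| = 2 and |⟨(0,1)⟩| = 4, so |H| is a multiple of lcm(2, 4) = 4 and divides |G| = 24.
Closing under the operation: H = {(0,0), (0,1), (0,2), (0,3), (3,0), (3,1), (3,2), (3,3)}, so |H| = 8.

8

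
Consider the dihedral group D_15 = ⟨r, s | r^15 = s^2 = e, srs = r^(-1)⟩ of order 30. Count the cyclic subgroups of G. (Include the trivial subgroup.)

19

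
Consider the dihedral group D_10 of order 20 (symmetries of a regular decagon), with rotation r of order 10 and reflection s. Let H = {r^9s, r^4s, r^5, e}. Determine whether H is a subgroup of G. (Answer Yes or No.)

|H| = 4 divides |G| = 20, consistent with Lagrange.
H contains the identity, every element's inverse is in H, and H is closed under ·: it is a subgroup.

Yes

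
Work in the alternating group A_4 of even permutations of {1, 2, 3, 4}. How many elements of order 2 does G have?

The elements of order 2 are: (1 2)(3 4), (1 3)(2 4), (1 4)(2 3).
That's 3.

3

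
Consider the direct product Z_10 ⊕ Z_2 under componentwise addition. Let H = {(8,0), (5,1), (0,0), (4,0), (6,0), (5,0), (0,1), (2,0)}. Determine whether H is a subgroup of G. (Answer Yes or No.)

No

|H| = 8 does not divide |G| = 20, so by Lagrange H is not a subgroup.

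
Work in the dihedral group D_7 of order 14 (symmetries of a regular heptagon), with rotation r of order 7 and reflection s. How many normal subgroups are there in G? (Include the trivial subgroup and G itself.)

3

G has 10 subgroups. Checking conjugation-invariance by order — order 1: 1/1 normal; order 2: 0/7 normal; order 7: 1/1 normal; order 14: 1/1 normal.
Total normal subgroups: 3.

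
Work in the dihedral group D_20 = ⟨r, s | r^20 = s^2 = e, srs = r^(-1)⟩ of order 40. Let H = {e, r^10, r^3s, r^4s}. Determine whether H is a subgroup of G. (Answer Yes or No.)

No

Closure fails: r^3s · r^10 = r^13s ∉ H. So H is not a subgroup.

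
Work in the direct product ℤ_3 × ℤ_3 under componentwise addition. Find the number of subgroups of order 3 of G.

|G| = 9 and 3 | 9, so subgroups of order 3 are possible by Lagrange.
The subgroups of order 3 are: {(0,0), (0,1), (0,2)}; {(0,0), (1,0), (2,0)}; {(0,0), (1,1), (2,2)}; {(0,0), (1,2), (2,1)}.
So G has 4 subgroups of order 3.

4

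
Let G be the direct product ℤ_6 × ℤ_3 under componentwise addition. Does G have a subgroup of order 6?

6 | 18. A subgroup of order 6 is {(0,0), (0,1), (0,2), (3,0), (3,1), (3,2)}.

Yes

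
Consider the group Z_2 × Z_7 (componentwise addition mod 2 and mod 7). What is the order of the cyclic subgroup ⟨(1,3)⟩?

The order of (1,3) in Z_2 × Z_7 is lcm(ord(1) in Z_2, ord(3) in Z_7).
ord(1) = 2 and ord(3) = 7, so |⟨(1,3)⟩| = lcm(2, 7) = 14.

14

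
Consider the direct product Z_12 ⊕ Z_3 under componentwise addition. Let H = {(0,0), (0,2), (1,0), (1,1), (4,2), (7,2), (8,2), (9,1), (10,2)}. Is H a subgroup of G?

No

(1,1) ∈ H but its inverse (11,2) ∉ H, so H is not a subgroup.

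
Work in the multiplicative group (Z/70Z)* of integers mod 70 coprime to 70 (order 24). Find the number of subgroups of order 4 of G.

|G| = 24 and 4 | 24, so subgroups of order 4 are possible by Lagrange.
The subgroups of order 4 are: {1, 13, 27, 29}; {1, 29, 41, 69}; {1, 29, 43, 57}.
So G has 3 subgroups of order 4.

3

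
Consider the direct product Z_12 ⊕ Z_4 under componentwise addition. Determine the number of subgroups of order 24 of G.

3

|G| = 48 and 24 | 48, so subgroups of order 24 are possible by Lagrange.
The subgroups of order 24 are: {(0,0), (0,1), (0,2), (0,3), (2,0), (2,1), (2,2), (2,3), (4,0), (4,1), (4,2), (4,3), (6,0), (6,1), (6,2), (6,3), (8,0), (8,1), (8,2), (8,3), (10,0), (10,1), (10,2), (10,3)}; {(0,0), (0,2), (1,0), (1,2), (2,0), (2,2), (3,0), (3,2), (4,0), (4,2), (5,0), (5,2), (6,0), (6,2), (7,0), (7,2), (8,0), (8,2), (9,0), (9,2), (10,0), (10,2), (11,0), (11,2)}; {(0,0), (0,2), (1,1), (1,3), (2,0), (2,2), (3,1), (3,3), (4,0), (4,2), (5,1), (5,3), (6,0), (6,2), (7,1), (7,3), (8,0), (8,2), (9,1), (9,3), (10,0), (10,2), (11,1), (11,3)}.
So G has 3 subgroups of order 24.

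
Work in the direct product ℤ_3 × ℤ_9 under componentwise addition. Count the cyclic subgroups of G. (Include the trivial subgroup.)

8

A cyclic subgroup of order d is generated by each of its φ(d) elements of order d, so the cyclic subgroups of order d number (#elements of order d)/φ(d).
Cyclic subgroups by order — order 1: 1; order 3: 4; order 9: 3.
Total: 8.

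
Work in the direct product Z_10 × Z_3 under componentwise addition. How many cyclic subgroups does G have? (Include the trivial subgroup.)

A cyclic subgroup of order d is generated by each of its φ(d) elements of order d, so the cyclic subgroups of order d number (#elements of order d)/φ(d).
Cyclic subgroups by order — order 1: 1; order 2: 1; order 3: 1; order 5: 1; order 6: 1; order 10: 1; order 15: 1; order 30: 1.
Total: 8.

8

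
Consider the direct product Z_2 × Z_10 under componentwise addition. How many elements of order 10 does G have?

12

An element (a,b) has order lcm(ord(a), ord(b)); count pairs with lcm equal to 10.
Enumerating gives 12 such elements.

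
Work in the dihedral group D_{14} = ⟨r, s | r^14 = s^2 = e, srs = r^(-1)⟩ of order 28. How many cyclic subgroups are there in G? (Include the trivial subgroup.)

Group the elements of G by the cyclic subgroup they generate; each cyclic subgroup of order d accounts for φ(d) elements.
Cyclic subgroups by order — order 1: 1; order 2: 15; order 7: 1; order 14: 1.
Total: 18.

18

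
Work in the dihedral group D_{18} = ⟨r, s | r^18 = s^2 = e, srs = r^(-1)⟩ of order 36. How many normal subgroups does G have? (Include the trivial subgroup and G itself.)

9

G has 45 subgroups. Checking conjugation-invariance by order — order 1: 1/1 normal; order 2: 1/19 normal; order 3: 1/1 normal; order 4: 0/9 normal; order 6: 1/7 normal; order 9: 1/1 normal; order 12: 0/3 normal; order 18: 3/3 normal; order 36: 1/1 normal.
Total normal subgroups: 9.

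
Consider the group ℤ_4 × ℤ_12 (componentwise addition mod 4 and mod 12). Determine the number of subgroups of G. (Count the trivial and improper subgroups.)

|G| = 48, so by Lagrange every subgroup order divides 48. Divisors: 1, 2, 3, 4, 6, 8, 12, 16, 24, 48.
Subgroups by order — order 1: 1; order 2: 3; order 3: 1; order 4: 7; order 6: 3; order 8: 3; order 12: 7; order 16: 1; order 24: 3; order 48: 1.
Total: 1 + 3 + 1 + 7 + 3 + 3 + 7 + 1 + 3 + 1 = 30.

30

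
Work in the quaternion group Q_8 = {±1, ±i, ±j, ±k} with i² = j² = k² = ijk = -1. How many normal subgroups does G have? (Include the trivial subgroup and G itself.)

G has 6 subgroups. Checking conjugation-invariance by order — order 1: 1/1 normal; order 2: 1/1 normal; order 4: 3/3 normal; order 8: 1/1 normal.
Total normal subgroups: 6.

6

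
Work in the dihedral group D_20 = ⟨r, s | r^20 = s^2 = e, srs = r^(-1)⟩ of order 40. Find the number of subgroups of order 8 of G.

|G| = 40 and 8 | 40, so subgroups of order 8 are possible by Lagrange.
The subgroups of order 8 are: {e, r^5, r^10, r^15, s, r^5s, r^10s, r^15s}; {e, r^5, r^10, r^15, rs, r^6s, r^11s, r^16s}; {e, r^5, r^10, r^15, r^2s, r^7s, r^12s, r^17s}; {e, r^5, r^10, r^15, r^3s, r^8s, r^13s, r^18s}; … (5 in all).
So G has 5 subgroups of order 8.

5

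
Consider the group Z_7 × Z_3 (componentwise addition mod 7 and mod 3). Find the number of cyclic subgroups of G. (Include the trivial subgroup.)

Group the elements of G by the cyclic subgroup they generate; each cyclic subgroup of order d accounts for φ(d) elements.
Cyclic subgroups by order — order 1: 1; order 3: 1; order 7: 1; order 21: 1.
Total: 4.

4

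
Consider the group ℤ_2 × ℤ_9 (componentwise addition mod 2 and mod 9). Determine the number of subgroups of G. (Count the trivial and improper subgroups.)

6

|G| = 18, so by Lagrange every subgroup order divides 18. Divisors: 1, 2, 3, 6, 9, 18.
Subgroups by order — order 1: 1; order 2: 1; order 3: 1; order 6: 1; order 9: 1; order 18: 1.
Total: 1 + 1 + 1 + 1 + 1 + 1 = 6.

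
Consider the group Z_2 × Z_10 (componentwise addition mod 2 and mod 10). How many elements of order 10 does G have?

12

An element (a,b) has order lcm(ord(a), ord(b)); count pairs with lcm equal to 10.
Enumerating gives 12 such elements.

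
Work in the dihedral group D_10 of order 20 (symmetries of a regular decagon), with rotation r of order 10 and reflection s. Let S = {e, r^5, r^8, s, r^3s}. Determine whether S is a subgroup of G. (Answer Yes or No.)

No

r^8 ∈ S but its inverse r^2 ∉ S, so S is not a subgroup.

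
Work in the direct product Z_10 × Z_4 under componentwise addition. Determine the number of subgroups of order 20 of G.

3

|G| = 40 and 20 | 40, so subgroups of order 20 are possible by Lagrange.
The subgroups of order 20 are: {(0,0), (0,1), (0,2), (0,3), (2,0), (2,1), (2,2), (2,3), (4,0), (4,1), (4,2), (4,3), (6,0), (6,1), (6,2), (6,3), (8,0), (8,1), (8,2), (8,3)}; {(0,0), (0,2), (1,0), (1,2), (2,0), (2,2), (3,0), (3,2), (4,0), (4,2), (5,0), (5,2), (6,0), (6,2), (7,0), (7,2), (8,0), (8,2), (9,0), (9,2)}; {(0,0), (0,2), (1,1), (1,3), (2,0), (2,2), (3,1), (3,3), (4,0), (4,2), (5,1), (5,3), (6,0), (6,2), (7,1), (7,3), (8,0), (8,2), (9,1), (9,3)}.
So G has 3 subgroups of order 20.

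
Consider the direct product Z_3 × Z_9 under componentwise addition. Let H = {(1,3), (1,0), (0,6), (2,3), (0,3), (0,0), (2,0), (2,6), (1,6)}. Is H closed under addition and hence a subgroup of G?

|H| = 9 divides |G| = 27, consistent with Lagrange.
H contains the identity, every element's inverse is in H, and H is closed under +: it is a subgroup.

Yes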